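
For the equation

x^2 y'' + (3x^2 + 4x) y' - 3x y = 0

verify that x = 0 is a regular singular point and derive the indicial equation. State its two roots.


Divide by x^2 to reach normal form y'' + P_1(x) y' + P_2(x) y = 0 with P_1(x) = 3 + 4/x and P_2(x) = -3/x.
x = 0 is a singular point because the y'-coefficient 3 + 4/x has a pole at x = 0 and the y-coefficient -3/x has a pole at x = 0.
It is a regular singular point because x P_1(x) = p(x) = 3x + 4 and x^2 P_2(x) = q(x) = -3x are polynomials, hence analytic at x = 0.
p(0) = 4,  q(0) = 0.
Indicial equation: r(r-1) + p(0) r + q(0) = 0, i.e. r^2 + (p(0) - 1) r + q(0) = 0, i.e. r^2 + 3 r = 0.
Discriminant: (3)^2 - 4(0) = 9, so r = (-3 ± 3)/2.
Solving: r_1 = 0, r_2 = -3.

indicial: r^2 + 3 r = 0; roots r_1 = 0, r_2 = -3


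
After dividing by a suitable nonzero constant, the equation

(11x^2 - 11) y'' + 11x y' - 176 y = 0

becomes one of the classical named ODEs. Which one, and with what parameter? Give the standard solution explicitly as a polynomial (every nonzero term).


All three coefficients share the factor -11; dividing through by -11 gives  (1 - x^2) y'' - x y' + 16 y = 0.
This matches the Chebyshev equation (1 - x^2) y'' - x y' + n^2 y = 0 (note the -x y' term, not -2x y') with n^2 = 16, so n = 4; the polynomial solution is T_4(x).
With y = sum_k a_k x^k, matching x^k gives (k+2)(k+1) a_{k+2} = (k^2 - n^2) a_k = (k - 4)(k + 4) a_k. The right side vanishes at k = 4, so the series with the parity of 4 terminates at degree 4.
Standard normalization: leading coefficient of T_n is 2^(n-1), so a_4 = 2^3 = 8. Work downward with a_k = (k+1)(k+2) a_{k+2} / ((k - 4)(k + 4)):
  a_2 = (3)(4)(8) / ((2 - 4)(2 + 4)) = 96/(-12) = -8
  a_0 = (1)(2)(-8) / ((0 - 4)(0 + 4)) = -16/(-16) = 1
Hence T_4(x) = 8 x^4 - 8 x^2 + 1.

T_4(x); series = 8 x^4 - 8 x^2 + 1


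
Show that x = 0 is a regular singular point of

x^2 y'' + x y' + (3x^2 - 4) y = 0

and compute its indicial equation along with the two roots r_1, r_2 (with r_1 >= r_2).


Divide by x^2 to reach normal form y'' + P_1(x) y' + P_2(x) y = 0 with P_1(x) = 1/x and P_2(x) = 3 - 4/x^2.
x = 0 is a singular point because the y'-coefficient 1/x has a pole at x = 0 and the y-coefficient 3 - 4/x^2 has a pole at x = 0.
It is a regular singular point because x P_1(x) = p(x) = 1 and x^2 P_2(x) = q(x) = 3x^2 - 4 are polynomials, hence analytic at x = 0.
p(0) = 1,  q(0) = -4.
Indicial equation: r(r-1) + p(0) r + q(0) = 0, i.e. r^2 + (p(0) - 1) r + q(0) = 0, i.e. r^2 - 4 = 0.
Discriminant: (0)^2 - 4(-4) = 16, so r = (0 ± 4)/2.
Solving: r_1 = 2, r_2 = -2.

indicial: r^2 - 4 = 0; roots r_1 = 2, r_2 = -2


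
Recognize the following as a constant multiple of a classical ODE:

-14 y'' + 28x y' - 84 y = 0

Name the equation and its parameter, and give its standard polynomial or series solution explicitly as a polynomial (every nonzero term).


All three coefficients share the factor -14; dividing through by -14 gives  y'' - 2x y' + 6 y = 0.
This matches the Hermite equation y'' - 2x y' + 2n y = 0 with 2n = 6, so n = 3; the polynomial solution is H_3(x).
With y = sum_k a_k x^k, matching x^k gives (k+2)(k+1) a_{k+2} = 2(k - n) a_k = 2(k - 3) a_k. The right side vanishes at k = 3, so the series with the parity of 3 terminates at degree 3.
Standard normalization: leading coefficient of H_n is 2^n, so a_3 = 2^3 = 8. Work downward with a_k = (k+1)(k+2) a_{k+2} / (2(k - n)):
  a_1 = (2)(3)(8) / (2(1 - 3)) = 48/(-4) = -12
Hence H_3(x) = 8 x^3 - 12 x.

H_3(x); series = 8 x^3 - 12 x


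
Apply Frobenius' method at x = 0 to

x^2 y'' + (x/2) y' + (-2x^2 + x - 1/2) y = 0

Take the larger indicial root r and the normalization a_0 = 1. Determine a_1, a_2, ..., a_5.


Write in Frobenius form y'' + (p(x)/x) y' + (q(x)/x^2) y = 0:
  p(x) = 1/2,  q(x) = -2x^2 + x - 1/2.
Indicial equation: r(r-1) + (1/2) r + (-1/2) = 0 -> roots r_1 = 1, r_2 = -1/2.
Take r = r_1 = 1. Let y(x) = x^r sum_{n>=0} a_n x^n with a_0 = 1.
Substitute y = x^r sum a_n x^n and match x^{r+n}. The recurrence is
  D(n) a_n + 1 a_{n-1} - 2 a_{n-2} = 0,  where D(n) = (r+n)(r+n-1) + (1/2)(r+n) + (-1/2).
  a_n = [-1 a_{n-1} + 2 a_{n-2}] / D(n).
Since the indicial polynomial factors as (r - r_1)(r - r_2), D(n) = (r_1 + n - r_1)(r_1 + n - r_2) = n(n + 3/2).
Evaluating step by step (a_0 = 1):
  n = 1: D(1) = 1(1 + 3/2) = 5/2; numerator = -1(1) = -1; a_1 = (-1)/(5/2) = -2/5
  n = 2: D(2) = 2(2 + 3/2) = 7; numerator = -1(-2/5) + 2(1) = 12/5; a_2 = (12/5)/(7) = 12/35
  n = 3: D(3) = 3(3 + 3/2) = 27/2; numerator = -1(12/35) + 2(-2/5) = -8/7; a_3 = (-8/7)/(27/2) = -16/189
  n = 4: D(4) = 4(4 + 3/2) = 22; numerator = -1(-16/189) + 2(12/35) = 104/135; a_4 = (104/135)/(22) = 52/1485
  n = 5: D(5) = 5(5 + 3/2) = 65/2; numerator = -1(52/1485) + 2(-16/189) = -236/1155; a_5 = (-236/1155)/(65/2) = -472/75075

r = 1; a_0 = 1; a_1 = -2/5; a_2 = 12/35; a_3 = -16/189; a_4 = 52/1485; a_5 = -472/75075


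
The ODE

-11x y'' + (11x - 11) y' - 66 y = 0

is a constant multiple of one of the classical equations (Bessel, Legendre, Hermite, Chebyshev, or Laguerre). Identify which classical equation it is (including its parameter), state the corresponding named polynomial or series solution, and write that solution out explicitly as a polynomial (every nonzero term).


All three coefficients share the factor -11; dividing through by -11 gives  x y'' + (1 - x) y' + 6 y = 0.
This matches the Laguerre equation x y'' + (1 - x) y' + n y = 0 with n = 6; the polynomial solution is L_6(x).
With y = sum_k a_k x^k, matching x^k gives (k+1)k a_{k+1} + (k+1) a_{k+1} - k a_k + n a_k = 0, i.e. (k+1)^2 a_{k+1} = (k - n) a_k = (k - 6) a_k. The right side vanishes at k = 6, so the series terminates at degree 6.
Standard normalization L_n(0) = 1 gives a_0 = 1. Work upward with a_{k+1} = (k - 6) a_k / (k+1)^2:
  a_1 = (0 - 6)(1) / 1^2 = -6/1 = -6
  a_2 = (1 - 6)(-6) / 2^2 = 30/4 = 15/2
  a_3 = (2 - 6)(15/2) / 3^2 = -30/9 = -10/3
  a_4 = (3 - 6)(-10/3) / 4^2 = 10/16 = 5/8
  a_5 = (4 - 6)(5/8) / 5^2 = (-5/4)/25 = -1/20
  a_6 = (5 - 6)(-1/20) / 6^2 = (1/20)/36 = 1/720
Hence L_6(x) = x^6/720 - x^5/20 + 5 x^4/8 - 10 x^3/3 + 15 x^2/2 - 6 x + 1.

L_6(x); series = x^6/720 - x^5/20 + 5 x^4/8 - 10 x^3/3 + 15 x^2/2 - 6 x + 1


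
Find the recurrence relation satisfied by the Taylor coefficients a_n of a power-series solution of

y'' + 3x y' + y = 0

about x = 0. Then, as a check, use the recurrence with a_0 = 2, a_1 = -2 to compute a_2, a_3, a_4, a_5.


Substitute y = sum_n a_n x^n.
y''(x) has coefficient (n+2)(n+1) a_{n+2} at x^n;
3 x y'(x) has coefficient 3 n a_n at x^n (shift);
y(x) has coefficient 1 a_n at x^n.
Matching x^n: (n+2)(n+1) a_{n+2} + (3n + 1) a_n = 0.
Thus a_{n+2} = (-3n - 1) / ((n+1)(n+2)) * a_n.

Check with a_0 = 2, a_1 = -2 (apply the recurrence for n = 0, 1, 2, 3): a_0 = 2, a_1 = -2, a_2 = -1, a_3 = 4/3, a_4 = 7/12, a_5 = -2/3.

a_(n+2) = (-3n - 1) / ((n+1)(n+2)) * a_n; check: a_0 = 2, a_1 = -2, a_2 = -1, a_3 = 4/3, a_4 = 7/12, a_5 = -2/3


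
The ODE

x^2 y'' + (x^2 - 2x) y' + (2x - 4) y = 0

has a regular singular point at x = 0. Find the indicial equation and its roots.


Divide by x^2 to reach normal form y'' + P_1(x) y' + P_2(x) y = 0 with P_1(x) = 1 - 2/x and P_2(x) = 2/x - 4/x^2.
x = 0 is a singular point because the y'-coefficient 1 - 2/x has a pole at x = 0 and the y-coefficient 2/x - 4/x^2 has a pole at x = 0.
It is a regular singular point because x P_1(x) = p(x) = x - 2 and x^2 P_2(x) = q(x) = 2x - 4 are polynomials, hence analytic at x = 0.
p(0) = -2,  q(0) = -4.
Indicial equation: r(r-1) + p(0) r + q(0) = 0, i.e. r^2 + (p(0) - 1) r + q(0) = 0, i.e. r^2 - 3 r - 4 = 0.
Discriminant: (-3)^2 - 4(-4) = 25, so r = (3 ± 5)/2.
Solving: r_1 = 4, r_2 = -1.

indicial: r^2 - 3 r - 4 = 0; roots r_1 = 4, r_2 = -1


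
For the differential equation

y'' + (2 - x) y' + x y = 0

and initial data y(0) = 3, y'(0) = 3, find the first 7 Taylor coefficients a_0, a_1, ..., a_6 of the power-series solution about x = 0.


Ansatz: y(x) = sum_{n>=0} a_n x^n, so y'(x) = sum_{n>=1} n a_n x^(n-1) and y''(x) = sum_{n>=2} n(n-1) a_n x^(n-2).
Substitute into P(x) y'' + Q(x) y' + R(x) y = 0 with P(x) = 1, Q(x) = 2 - x, R(x) = x, and match powers of x.
Initial conditions: a_0 = 3, a_1 = 3.
Setting the coefficient of each power of x to zero and solving order by order (substituting the coefficients already found):
  x^0: 2 a_2 + 2 a_1 = 0  ->  2 a_2 = -2 a_1 = -6  ->  a_2 = -3
  x^1: 6 a_3 + 4 a_2 - a_1 + a_0 = 0  ->  6 a_3 = -4 a_2 + a_1 - a_0 = 12  ->  a_3 = 2
  x^2: 12 a_4 + 6 a_3 - 2 a_2 + a_1 = 0  ->  12 a_4 = -6 a_3 + 2 a_2 - a_1 = -21  ->  a_4 = -7/4
  x^3: 20 a_5 + 8 a_4 - 3 a_3 + a_2 = 0  ->  20 a_5 = -8 a_4 + 3 a_3 - a_2 = 23  ->  a_5 = 23/20
  x^4: 30 a_6 + 10 a_5 - 4 a_4 + a_3 = 0  ->  30 a_6 = -10 a_5 + 4 a_4 - a_3 = -41/2  ->  a_6 = -41/60
Truncated series: y(x) = 3 + 3 x - 3 x^2 + 2 x^3 - (7/4) x^4 + (23/20) x^5 - (41/60) x^6 + O(x^7).

a_0 = 3; a_1 = 3; a_2 = -3; a_3 = 2; a_4 = -7/4; a_5 = 23/20; a_6 = -41/60


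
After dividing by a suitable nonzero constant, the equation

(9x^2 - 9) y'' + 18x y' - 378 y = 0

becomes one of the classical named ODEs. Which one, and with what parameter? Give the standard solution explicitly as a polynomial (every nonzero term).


All three coefficients share the factor -9; dividing through by -9 gives  (1 - x^2) y'' - 2x y' + 42 y = 0.
This matches the Legendre equation (1 - x^2) y'' - 2x y' + n(n+1) y = 0 (note the -2x y' term) with n(n+1) = 42, so n = 6; the polynomial solution is P_6(x).
With y = sum_k a_k x^k, matching x^k gives (k+2)(k+1) a_{k+2} = [k(k+1) - n(n+1)] a_k = (k - 6)(k + 7) a_k. The right side vanishes at k = 6, so the series with the parity of 6 terminates at degree 6.
Standard normalization (P_n(1) = 1): leading coefficient (2n)!/(2^n (n!)^2) = 479001600/(64*518400) = 231/16, so a_6 = 231/16. Work downward with a_k = (k+1)(k+2) a_{k+2} / ((k - 6)(k + 7)):
  a_4 = (5)(6)(231/16) / ((4 - 6)(4 + 7)) = (3465/8)/(-22) = -315/16
  a_2 = (3)(4)(-315/16) / ((2 - 6)(2 + 7)) = (-945/4)/(-36) = 105/16
  a_0 = (1)(2)(105/16) / ((0 - 6)(0 + 7)) = (105/8)/(-42) = -5/16
Hence P_6(x) = 231 x^6/16 - 315 x^4/16 + 105 x^2/16 - 5/16.

P_6(x); series = 231 x^6/16 - 315 x^4/16 + 105 x^2/16 - 5/16


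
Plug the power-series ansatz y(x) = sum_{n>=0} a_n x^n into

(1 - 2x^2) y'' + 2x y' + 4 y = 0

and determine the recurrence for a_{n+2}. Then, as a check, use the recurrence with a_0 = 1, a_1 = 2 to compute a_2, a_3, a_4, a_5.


Substitute y = sum_n a_n x^n.
(1 - 2 x^2) y'' contributes (n+2)(n+1) a_{n+2} - 2 n(n-1) a_n at x^n.
2 x y'(x) contributes 2 n a_n at x^n.
4 y(x) contributes 4 a_n at x^n.
Matching x^n: (n+2)(n+1) a_{n+2} + (-2 n(n-1) + 2 n + 4) a_n = 0.
Thus a_{n+2} = (2 n(n-1) - 2 n - 4) / ((n+1)(n+2)) * a_n.

Check with a_0 = 1, a_1 = 2 (apply the recurrence for n = 0, 1, 2, 3): a_0 = 1, a_1 = 2, a_2 = -2, a_3 = -2, a_4 = 2/3, a_5 = -1/5.

a_(n+2) = (2 n(n-1) - 2 n - 4) / ((n+1)(n+2)) * a_n; check: a_0 = 1, a_1 = 2, a_2 = -2, a_3 = -2, a_4 = 2/3, a_5 = -1/5


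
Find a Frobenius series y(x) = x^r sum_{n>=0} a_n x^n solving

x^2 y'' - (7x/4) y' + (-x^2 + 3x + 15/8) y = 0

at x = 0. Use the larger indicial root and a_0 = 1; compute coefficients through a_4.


Write in Frobenius form y'' + (p(x)/x) y' + (q(x)/x^2) y = 0:
  p(x) = -7/4,  q(x) = -x^2 + 3x + 15/8.
Indicial equation: r(r-1) + (-7/4) r + (15/8) = 0 -> roots r_1 = 3/2, r_2 = 5/4.
Take r = r_1 = 3/2. Let y(x) = x^r sum_{n>=0} a_n x^n with a_0 = 1.
Substitute y = x^r sum a_n x^n and match x^{r+n}. The recurrence is
  D(n) a_n + 3 a_{n-1} - 1 a_{n-2} = 0,  where D(n) = (r+n)(r+n-1) + (-7/4)(r+n) + (15/8).
  a_n = [-3 a_{n-1} + 1 a_{n-2}] / D(n).
Since the indicial polynomial factors as (r - r_1)(r - r_2), D(n) = (r_1 + n - r_1)(r_1 + n - r_2) = n(n + 1/4).
Evaluating step by step (a_0 = 1):
  n = 1: D(1) = 1(1 + 1/4) = 5/4; numerator = -3(1) = -3; a_1 = (-3)/(5/4) = -12/5
  n = 2: D(2) = 2(2 + 1/4) = 9/2; numerator = -3(-12/5) + 1(1) = 41/5; a_2 = (41/5)/(9/2) = 82/45
  n = 3: D(3) = 3(3 + 1/4) = 39/4; numerator = -3(82/45) + 1(-12/5) = -118/15; a_3 = (-118/15)/(39/4) = -472/585
  n = 4: D(4) = 4(4 + 1/4) = 17; numerator = -3(-472/585) + 1(82/45) = 2482/585; a_4 = (2482/585)/(17) = 146/585

r = 3/2; a_0 = 1; a_1 = -12/5; a_2 = 82/45; a_3 = -472/585; a_4 = 146/585


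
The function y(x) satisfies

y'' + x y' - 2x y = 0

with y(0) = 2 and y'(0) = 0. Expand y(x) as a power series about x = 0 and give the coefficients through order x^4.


Ansatz: y(x) = sum_{n>=0} a_n x^n, so y'(x) = sum_{n>=1} n a_n x^(n-1) and y''(x) = sum_{n>=2} n(n-1) a_n x^(n-2).
Substitute into P(x) y'' + Q(x) y' + R(x) y = 0 with P(x) = 1, Q(x) = x, R(x) = -2x, and match powers of x.
Initial conditions: a_0 = 2, a_1 = 0.
Setting the coefficient of each power of x to zero and solving order by order (substituting the coefficients already found):
  x^0: 2 a_2 = 0  ->  a_2 = 0
  x^1: 6 a_3 + a_1 - 2 a_0 = 0  ->  6 a_3 = -a_1 + 2 a_0 = 4  ->  a_3 = 2/3
  x^2: 12 a_4 + 2 a_2 - 2 a_1 = 0  ->  12 a_4 = -2 a_2 + 2 a_1 = 0  ->  a_4 = 0
Truncated series: y(x) = 2 + (2/3) x^3 + O(x^5).

a_0 = 2; a_1 = 0; a_2 = 0; a_3 = 2/3; a_4 = 0


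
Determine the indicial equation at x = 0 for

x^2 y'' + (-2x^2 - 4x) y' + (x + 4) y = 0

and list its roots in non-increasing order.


Divide by x^2 to reach normal form y'' + P_1(x) y' + P_2(x) y = 0 with P_1(x) = -2 - 4/x and P_2(x) = 1/x + 4/x^2.
x = 0 is a singular point because the y'-coefficient -2 - 4/x has a pole at x = 0 and the y-coefficient 1/x + 4/x^2 has a pole at x = 0.
It is a regular singular point because x P_1(x) = p(x) = -2x - 4 and x^2 P_2(x) = q(x) = x + 4 are polynomials, hence analytic at x = 0.
p(0) = -4,  q(0) = 4.
Indicial equation: r(r-1) + p(0) r + q(0) = 0, i.e. r^2 + (p(0) - 1) r + q(0) = 0, i.e. r^2 - 5 r + 4 = 0.
Discriminant: (-5)^2 - 4(4) = 9, so r = (5 ± 3)/2.
Solving: r_1 = 4, r_2 = 1.

indicial: r^2 - 5 r + 4 = 0; roots r_1 = 4, r_2 = 1


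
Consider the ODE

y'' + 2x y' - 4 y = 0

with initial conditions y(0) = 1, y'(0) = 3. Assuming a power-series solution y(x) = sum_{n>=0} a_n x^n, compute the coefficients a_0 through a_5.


Ansatz: y(x) = sum_{n>=0} a_n x^n, so y'(x) = sum_{n>=1} n a_n x^(n-1) and y''(x) = sum_{n>=2} n(n-1) a_n x^(n-2).
Substitute into P(x) y'' + Q(x) y' + R(x) y = 0 with P(x) = 1, Q(x) = 2x, R(x) = -4, and match powers of x.
Initial conditions: a_0 = 1, a_1 = 3.
Setting the coefficient of each power of x to zero and solving order by order (substituting the coefficients already found):
  x^0: 2 a_2 - 4 a_0 = 0  ->  2 a_2 = 4 a_0 = 4  ->  a_2 = 2
  x^1: 6 a_3 - 2 a_1 = 0  ->  6 a_3 = 2 a_1 = 6  ->  a_3 = 1
  x^2: 12 a_4 = 0  ->  a_4 = 0
  x^3: 20 a_5 + 2 a_3 = 0  ->  20 a_5 = -2 a_3 = -2  ->  a_5 = -1/10
Truncated series: y(x) = 1 + 3 x + 2 x^2 + x^3 - (1/10) x^5 + O(x^6).

a_0 = 1; a_1 = 3; a_2 = 2; a_3 = 1; a_4 = 0; a_5 = -1/10


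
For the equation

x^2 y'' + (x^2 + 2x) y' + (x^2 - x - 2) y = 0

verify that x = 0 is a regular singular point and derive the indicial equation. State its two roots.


Divide by x^2 to reach normal form y'' + P_1(x) y' + P_2(x) y = 0 with P_1(x) = 1 + 2/x and P_2(x) = 1 - 1/x - 2/x^2.
x = 0 is a singular point because the y'-coefficient 1 + 2/x has a pole at x = 0 and the y-coefficient 1 - 1/x - 2/x^2 has a pole at x = 0.
It is a regular singular point because x P_1(x) = p(x) = x + 2 and x^2 P_2(x) = q(x) = x^2 - x - 2 are polynomials, hence analytic at x = 0.
p(0) = 2,  q(0) = -2.
Indicial equation: r(r-1) + p(0) r + q(0) = 0, i.e. r^2 + (p(0) - 1) r + q(0) = 0, i.e. r^2 + 1 r - 2 = 0.
Discriminant: (1)^2 - 4(-2) = 9, so r = (-1 ± 3)/2.
Solving: r_1 = 1, r_2 = -2.

indicial: r^2 + 1 r - 2 = 0; roots r_1 = 1, r_2 = -2


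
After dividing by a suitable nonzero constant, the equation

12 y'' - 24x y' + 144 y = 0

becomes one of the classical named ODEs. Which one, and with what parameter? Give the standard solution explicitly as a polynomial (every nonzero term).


All three coefficients share the factor 12; dividing through by 12 gives  y'' - 2x y' + 12 y = 0.
This matches the Hermite equation y'' - 2x y' + 2n y = 0 with 2n = 12, so n = 6; the polynomial solution is H_6(x).
With y = sum_k a_k x^k, matching x^k gives (k+2)(k+1) a_{k+2} = 2(k - n) a_k = 2(k - 6) a_k. The right side vanishes at k = 6, so the series with the parity of 6 terminates at degree 6.
Standard normalization: leading coefficient of H_n is 2^n, so a_6 = 2^6 = 64. Work downward with a_k = (k+1)(k+2) a_{k+2} / (2(k - n)):
  a_4 = (5)(6)(64) / (2(4 - 6)) = 1920/(-4) = -480
  a_2 = (3)(4)(-480) / (2(2 - 6)) = -5760/(-8) = 720
  a_0 = (1)(2)(720) / (2(0 - 6)) = 1440/(-12) = -120
Hence H_6(x) = 64 x^6 - 480 x^4 + 720 x^2 - 120.

H_6(x); series = 64 x^6 - 480 x^4 + 720 x^2 - 120


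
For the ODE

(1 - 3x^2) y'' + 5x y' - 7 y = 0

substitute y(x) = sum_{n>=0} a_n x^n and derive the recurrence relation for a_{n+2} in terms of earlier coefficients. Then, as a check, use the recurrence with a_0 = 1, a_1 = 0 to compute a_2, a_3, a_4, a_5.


Substitute y = sum_n a_n x^n.
(1 - 3 x^2) y'' contributes (n+2)(n+1) a_{n+2} - 3 n(n-1) a_n at x^n.
5 x y'(x) contributes 5 n a_n at x^n.
-7 y(x) contributes -7 a_n at x^n.
Matching x^n: (n+2)(n+1) a_{n+2} + (-3 n(n-1) + 5 n - 7) a_n = 0.
Thus a_{n+2} = (3 n(n-1) - 5 n + 7) / ((n+1)(n+2)) * a_n.

Check with a_0 = 1, a_1 = 0 (apply the recurrence for n = 0, 1, 2, 3): a_0 = 1, a_1 = 0, a_2 = 7/2, a_3 = 0, a_4 = 7/8, a_5 = 0.

a_(n+2) = (3 n(n-1) - 5 n + 7) / ((n+1)(n+2)) * a_n; check: a_0 = 1, a_1 = 0, a_2 = 7/2, a_3 = 0, a_4 = 7/8, a_5 = 0


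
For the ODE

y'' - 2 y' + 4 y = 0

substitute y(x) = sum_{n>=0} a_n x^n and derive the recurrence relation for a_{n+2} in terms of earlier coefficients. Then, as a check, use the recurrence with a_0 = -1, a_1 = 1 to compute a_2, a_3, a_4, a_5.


Substitute y = sum_n a_n x^n.
y''(x) has coefficient (n+2)(n+1) a_{n+2} at x^n;
-2 y'(x) has coefficient -2 (n+1) a_{n+1} at x^n;
4 y(x) has coefficient 4 a_n at x^n.
Matching x^n: (n+2)(n+1) a_{n+2} - 2 (n+1) a_{n+1} + 4 a_n = 0.
Thus a_{n+2} = [2 (n+1) a_{n+1} - 4 a_n] / ((n+1)(n+2)).

Check with a_0 = -1, a_1 = 1 (apply the recurrence for n = 0, 1, 2, 3): a_0 = -1, a_1 = 1, a_2 = 3, a_3 = 4/3, a_4 = -1/3, a_5 = -2/5.

a_(n+2) = [2 (n+1) a_(n+1) - 4 a_n] / ((n+1)(n+2)); check: a_0 = -1, a_1 = 1, a_2 = 3, a_3 = 4/3, a_4 = -1/3, a_5 = -2/5


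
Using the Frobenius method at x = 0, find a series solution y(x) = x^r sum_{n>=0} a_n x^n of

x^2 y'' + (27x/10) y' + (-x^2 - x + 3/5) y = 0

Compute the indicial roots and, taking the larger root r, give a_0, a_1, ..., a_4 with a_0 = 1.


Write in Frobenius form y'' + (p(x)/x) y' + (q(x)/x^2) y = 0:
  p(x) = 27/10,  q(x) = -x^2 - x + 3/5.
Indicial equation: r(r-1) + (27/10) r + (3/5) = 0 -> roots r_1 = -1/2, r_2 = -6/5.
Take r = r_1 = -1/2. Let y(x) = x^r sum_{n>=0} a_n x^n with a_0 = 1.
Substitute y = x^r sum a_n x^n and match x^{r+n}. The recurrence is
  D(n) a_n - 1 a_{n-1} - 1 a_{n-2} = 0,  where D(n) = (r+n)(r+n-1) + (27/10)(r+n) + (3/5).
  a_n = [1 a_{n-1} + 1 a_{n-2}] / D(n).
Since the indicial polynomial factors as (r - r_1)(r - r_2), D(n) = (r_1 + n - r_1)(r_1 + n - r_2) = n(n + 7/10).
Evaluating step by step (a_0 = 1):
  n = 1: D(1) = 1(1 + 7/10) = 17/10; numerator = 1(1) = 1; a_1 = (1)/(17/10) = 10/17
  n = 2: D(2) = 2(2 + 7/10) = 27/5; numerator = 1(10/17) + 1(1) = 27/17; a_2 = (27/17)/(27/5) = 5/17
  n = 3: D(3) = 3(3 + 7/10) = 111/10; numerator = 1(5/17) + 1(10/17) = 15/17; a_3 = (15/17)/(111/10) = 50/629
  n = 4: D(4) = 4(4 + 7/10) = 94/5; numerator = 1(50/629) + 1(5/17) = 235/629; a_4 = (235/629)/(94/5) = 25/1258

r = -1/2; a_0 = 1; a_1 = 10/17; a_2 = 5/17; a_3 = 50/629; a_4 = 25/1258


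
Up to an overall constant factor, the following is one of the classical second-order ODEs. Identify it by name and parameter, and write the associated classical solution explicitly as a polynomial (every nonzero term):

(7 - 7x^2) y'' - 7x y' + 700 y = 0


All three coefficients share the factor 7; dividing through by 7 gives  (1 - x^2) y'' - x y' + 100 y = 0.
This matches the Chebyshev equation (1 - x^2) y'' - x y' + n^2 y = 0 (note the -x y' term, not -2x y') with n^2 = 100, so n = 10; the polynomial solution is T_10(x).
With y = sum_k a_k x^k, matching x^k gives (k+2)(k+1) a_{k+2} = (k^2 - n^2) a_k = (k - 10)(k + 10) a_k. The right side vanishes at k = 10, so the series with the parity of 10 terminates at degree 10.
Standard normalization: leading coefficient of T_n is 2^(n-1), so a_10 = 2^9 = 512. Work downward with a_k = (k+1)(k+2) a_{k+2} / ((k - 10)(k + 10)):
  a_8 = (9)(10)(512) / ((8 - 10)(8 + 10)) = 46080/(-36) = -1280
  a_6 = (7)(8)(-1280) / ((6 - 10)(6 + 10)) = -71680/(-64) = 1120
  a_4 = (5)(6)(1120) / ((4 - 10)(4 + 10)) = 33600/(-84) = -400
  a_2 = (3)(4)(-400) / ((2 - 10)(2 + 10)) = -4800/(-96) = 50
  a_0 = (1)(2)(50) / ((0 - 10)(0 + 10)) = 100/(-100) = -1
Hence T_10(x) = 512 x^10 - 1280 x^8 + 1120 x^6 - 400 x^4 + 50 x^2 - 1.

T_10(x); series = 512 x^10 - 1280 x^8 + 1120 x^6 - 400 x^4 + 50 x^2 - 1


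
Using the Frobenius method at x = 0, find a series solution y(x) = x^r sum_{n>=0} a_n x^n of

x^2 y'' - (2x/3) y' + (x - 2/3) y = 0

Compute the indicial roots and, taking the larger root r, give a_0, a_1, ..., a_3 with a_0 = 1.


Write in Frobenius form y'' + (p(x)/x) y' + (q(x)/x^2) y = 0:
  p(x) = -2/3,  q(x) = x - 2/3.
Indicial equation: r(r-1) + (-2/3) r + (-2/3) = 0 -> roots r_1 = 2, r_2 = -1/3.
Take r = r_1 = 2. Let y(x) = x^r sum_{n>=0} a_n x^n with a_0 = 1.
Substitute y = x^r sum a_n x^n and match x^{r+n}. The recurrence is
  D(n) a_n + 1 a_{n-1} = 0,  where D(n) = (r+n)(r+n-1) + (-2/3)(r+n) + (-2/3).
  a_n = -1 / D(n) * a_{n-1}.
Since the indicial polynomial factors as (r - r_1)(r - r_2), D(n) = (r_1 + n - r_1)(r_1 + n - r_2) = n(n + 7/3).
Evaluating step by step (a_0 = 1):
  n = 1: D(1) = 1(1 + 7/3) = 10/3; numerator = -1(1) = -1; a_1 = (-1)/(10/3) = -3/10
  n = 2: D(2) = 2(2 + 7/3) = 26/3; numerator = -1(-3/10) = 3/10; a_2 = (3/10)/(26/3) = 9/260
  n = 3: D(3) = 3(3 + 7/3) = 16; numerator = -1(9/260) = -9/260; a_3 = (-9/260)/(16) = -9/4160

r = 2; a_0 = 1; a_1 = -3/10; a_2 = 9/260; a_3 = -9/4160


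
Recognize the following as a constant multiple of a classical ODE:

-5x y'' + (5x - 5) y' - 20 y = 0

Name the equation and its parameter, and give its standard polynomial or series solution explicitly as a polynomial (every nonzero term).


All three coefficients share the factor -5; dividing through by -5 gives  x y'' + (1 - x) y' + 4 y = 0.
This matches the Laguerre equation x y'' + (1 - x) y' + n y = 0 with n = 4; the polynomial solution is L_4(x).
With y = sum_k a_k x^k, matching x^k gives (k+1)k a_{k+1} + (k+1) a_{k+1} - k a_k + n a_k = 0, i.e. (k+1)^2 a_{k+1} = (k - n) a_k = (k - 4) a_k. The right side vanishes at k = 4, so the series terminates at degree 4.
Standard normalization L_n(0) = 1 gives a_0 = 1. Work upward with a_{k+1} = (k - 4) a_k / (k+1)^2:
  a_1 = (0 - 4)(1) / 1^2 = -4/1 = -4
  a_2 = (1 - 4)(-4) / 2^2 = 12/4 = 3
  a_3 = (2 - 4)(3) / 3^2 = -6/9 = -2/3
  a_4 = (3 - 4)(-2/3) / 4^2 = (2/3)/16 = 1/24
Hence L_4(x) = x^4/24 - 2 x^3/3 + 3 x^2 - 4 x + 1.

L_4(x); series = x^4/24 - 2 x^3/3 + 3 x^2 - 4 x + 1


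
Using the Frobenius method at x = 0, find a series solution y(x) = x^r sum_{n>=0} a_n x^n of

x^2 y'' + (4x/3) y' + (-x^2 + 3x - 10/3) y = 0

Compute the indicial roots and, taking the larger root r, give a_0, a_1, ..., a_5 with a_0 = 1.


Write in Frobenius form y'' + (p(x)/x) y' + (q(x)/x^2) y = 0:
  p(x) = 4/3,  q(x) = -x^2 + 3x - 10/3.
Indicial equation: r(r-1) + (4/3) r + (-10/3) = 0 -> roots r_1 = 5/3, r_2 = -2.
Take r = r_1 = 5/3. Let y(x) = x^r sum_{n>=0} a_n x^n with a_0 = 1.
Substitute y = x^r sum a_n x^n and match x^{r+n}. The recurrence is
  D(n) a_n + 3 a_{n-1} - 1 a_{n-2} = 0,  where D(n) = (r+n)(r+n-1) + (4/3)(r+n) + (-10/3).
  a_n = [-3 a_{n-1} + 1 a_{n-2}] / D(n).
Since the indicial polynomial factors as (r - r_1)(r - r_2), D(n) = (r_1 + n - r_1)(r_1 + n - r_2) = n(n + 11/3).
Evaluating step by step (a_0 = 1):
  n = 1: D(1) = 1(1 + 11/3) = 14/3; numerator = -3(1) = -3; a_1 = (-3)/(14/3) = -9/14
  n = 2: D(2) = 2(2 + 11/3) = 34/3; numerator = -3(-9/14) + 1(1) = 41/14; a_2 = (41/14)/(34/3) = 123/476
  n = 3: D(3) = 3(3 + 11/3) = 20; numerator = -3(123/476) + 1(-9/14) = -675/476; a_3 = (-675/476)/(20) = -135/1904
  n = 4: D(4) = 4(4 + 11/3) = 92/3; numerator = -3(-135/1904) + 1(123/476) = 897/1904; a_4 = (897/1904)/(92/3) = 117/7616
  n = 5: D(5) = 5(5 + 11/3) = 130/3; numerator = -3(117/7616) + 1(-135/1904) = -891/7616; a_5 = (-891/7616)/(130/3) = -2673/990080

r = 5/3; a_0 = 1; a_1 = -9/14; a_2 = 123/476; a_3 = -135/1904; a_4 = 117/7616; a_5 = -2673/990080


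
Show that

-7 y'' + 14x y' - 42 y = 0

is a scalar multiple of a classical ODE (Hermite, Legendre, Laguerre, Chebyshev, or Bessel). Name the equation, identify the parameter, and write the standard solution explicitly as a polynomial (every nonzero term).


All three coefficients share the factor -7; dividing through by -7 gives  y'' - 2x y' + 6 y = 0.
This matches the Hermite equation y'' - 2x y' + 2n y = 0 with 2n = 6, so n = 3; the polynomial solution is H_3(x).
With y = sum_k a_k x^k, matching x^k gives (k+2)(k+1) a_{k+2} = 2(k - n) a_k = 2(k - 3) a_k. The right side vanishes at k = 3, so the series with the parity of 3 terminates at degree 3.
Standard normalization: leading coefficient of H_n is 2^n, so a_3 = 2^3 = 8. Work downward with a_k = (k+1)(k+2) a_{k+2} / (2(k - n)):
  a_1 = (2)(3)(8) / (2(1 - 3)) = 48/(-4) = -12
Hence H_3(x) = 8 x^3 - 12 x.

H_3(x); series = 8 x^3 - 12 x


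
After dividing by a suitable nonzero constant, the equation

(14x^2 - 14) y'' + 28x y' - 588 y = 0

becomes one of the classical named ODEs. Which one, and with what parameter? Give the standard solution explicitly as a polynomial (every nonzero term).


All three coefficients share the factor -14; dividing through by -14 gives  (1 - x^2) y'' - 2x y' + 42 y = 0.
This matches the Legendre equation (1 - x^2) y'' - 2x y' + n(n+1) y = 0 (note the -2x y' term) with n(n+1) = 42, so n = 6; the polynomial solution is P_6(x).
With y = sum_k a_k x^k, matching x^k gives (k+2)(k+1) a_{k+2} = [k(k+1) - n(n+1)] a_k = (k - 6)(k + 7) a_k. The right side vanishes at k = 6, so the series with the parity of 6 terminates at degree 6.
Standard normalization (P_n(1) = 1): leading coefficient (2n)!/(2^n (n!)^2) = 479001600/(64*518400) = 231/16, so a_6 = 231/16. Work downward with a_k = (k+1)(k+2) a_{k+2} / ((k - 6)(k + 7)):
  a_4 = (5)(6)(231/16) / ((4 - 6)(4 + 7)) = (3465/8)/(-22) = -315/16
  a_2 = (3)(4)(-315/16) / ((2 - 6)(2 + 7)) = (-945/4)/(-36) = 105/16
  a_0 = (1)(2)(105/16) / ((0 - 6)(0 + 7)) = (105/8)/(-42) = -5/16
Hence P_6(x) = 231 x^6/16 - 315 x^4/16 + 105 x^2/16 - 5/16.

P_6(x); series = 231 x^6/16 - 315 x^4/16 + 105 x^2/16 - 5/16


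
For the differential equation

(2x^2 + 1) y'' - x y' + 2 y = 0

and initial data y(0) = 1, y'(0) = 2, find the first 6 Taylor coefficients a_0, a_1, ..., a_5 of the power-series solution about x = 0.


Ansatz: y(x) = sum_{n>=0} a_n x^n, so y'(x) = sum_{n>=1} n a_n x^(n-1) and y''(x) = sum_{n>=2} n(n-1) a_n x^(n-2).
Substitute into P(x) y'' + Q(x) y' + R(x) y = 0 with P(x) = 2x^2 + 1, Q(x) = -x, R(x) = 2, and match powers of x.
Initial conditions: a_0 = 1, a_1 = 2.
Setting the coefficient of each power of x to zero and solving order by order (substituting the coefficients already found):
  x^0: 2 a_2 + 2 a_0 = 0  ->  2 a_2 = -2 a_0 = -2  ->  a_2 = -1
  x^1: 6 a_3 + a_1 = 0  ->  6 a_3 = -a_1 = -2  ->  a_3 = -1/3
  x^2: 12 a_4 + 4 a_2 = 0  ->  12 a_4 = -4 a_2 = 4  ->  a_4 = 1/3
  x^3: 20 a_5 + 11 a_3 = 0  ->  20 a_5 = -11 a_3 = 11/3  ->  a_5 = 11/60
Truncated series: y(x) = 1 + 2 x - x^2 - (1/3) x^3 + (1/3) x^4 + (11/60) x^5 + O(x^6).

a_0 = 1; a_1 = 2; a_2 = -1; a_3 = -1/3; a_4 = 1/3; a_5 = 11/60


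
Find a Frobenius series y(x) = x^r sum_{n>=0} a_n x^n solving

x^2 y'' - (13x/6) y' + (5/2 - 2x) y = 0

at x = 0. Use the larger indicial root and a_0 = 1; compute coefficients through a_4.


Write in Frobenius form y'' + (p(x)/x) y' + (q(x)/x^2) y = 0:
  p(x) = -13/6,  q(x) = 5/2 - 2x.
Indicial equation: r(r-1) + (-13/6) r + (5/2) = 0 -> roots r_1 = 5/3, r_2 = 3/2.
Take r = r_1 = 5/3. Let y(x) = x^r sum_{n>=0} a_n x^n with a_0 = 1.
Substitute y = x^r sum a_n x^n and match x^{r+n}. The recurrence is
  D(n) a_n - 2 a_{n-1} = 0,  where D(n) = (r+n)(r+n-1) + (-13/6)(r+n) + (5/2).
  a_n = 2 / D(n) * a_{n-1}.
Since the indicial polynomial factors as (r - r_1)(r - r_2), D(n) = (r_1 + n - r_1)(r_1 + n - r_2) = n(n + 1/6).
Evaluating step by step (a_0 = 1):
  n = 1: D(1) = 1(1 + 1/6) = 7/6; numerator = 2(1) = 2; a_1 = (2)/(7/6) = 12/7
  n = 2: D(2) = 2(2 + 1/6) = 13/3; numerator = 2(12/7) = 24/7; a_2 = (24/7)/(13/3) = 72/91
  n = 3: D(3) = 3(3 + 1/6) = 19/2; numerator = 2(72/91) = 144/91; a_3 = (144/91)/(19/2) = 288/1729
  n = 4: D(4) = 4(4 + 1/6) = 50/3; numerator = 2(288/1729) = 576/1729; a_4 = (576/1729)/(50/3) = 864/43225

r = 5/3; a_0 = 1; a_1 = 12/7; a_2 = 72/91; a_3 = 288/1729; a_4 = 864/43225


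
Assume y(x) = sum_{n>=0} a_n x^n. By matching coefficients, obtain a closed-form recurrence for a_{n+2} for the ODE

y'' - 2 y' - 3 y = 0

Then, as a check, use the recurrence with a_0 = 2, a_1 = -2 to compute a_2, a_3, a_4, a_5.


Substitute y = sum_n a_n x^n.
y''(x) has coefficient (n+2)(n+1) a_{n+2} at x^n;
-2 y'(x) has coefficient -2 (n+1) a_{n+1} at x^n;
-3 y(x) has coefficient -3 a_n at x^n.
Matching x^n: (n+2)(n+1) a_{n+2} - 2 (n+1) a_{n+1} - 3 a_n = 0.
Thus a_{n+2} = [2 (n+1) a_{n+1} + 3 a_n] / ((n+1)(n+2)).

Check with a_0 = 2, a_1 = -2 (apply the recurrence for n = 0, 1, 2, 3): a_0 = 2, a_1 = -2, a_2 = 1, a_3 = -1/3, a_4 = 1/12, a_5 = -1/60.

a_(n+2) = [2 (n+1) a_(n+1) + 3 a_n] / ((n+1)(n+2)); check: a_0 = 2, a_1 = -2, a_2 = 1, a_3 = -1/3, a_4 = 1/12, a_5 = -1/60


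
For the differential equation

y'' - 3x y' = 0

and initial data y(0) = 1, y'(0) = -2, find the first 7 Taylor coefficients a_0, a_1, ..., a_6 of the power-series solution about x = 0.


Ansatz: y(x) = sum_{n>=0} a_n x^n, so y'(x) = sum_{n>=1} n a_n x^(n-1) and y''(x) = sum_{n>=2} n(n-1) a_n x^(n-2).
Substitute into P(x) y'' + Q(x) y' + R(x) y = 0 with P(x) = 1, Q(x) = -3x, R(x) = 0, and match powers of x.
Initial conditions: a_0 = 1, a_1 = -2.
Setting the coefficient of each power of x to zero and solving order by order (substituting the coefficients already found):
  x^0: 2 a_2 = 0  ->  a_2 = 0
  x^1: 6 a_3 - 3 a_1 = 0  ->  6 a_3 = 3 a_1 = -6  ->  a_3 = -1
  x^2: 12 a_4 - 6 a_2 = 0  ->  12 a_4 = 6 a_2 = 0  ->  a_4 = 0
  x^3: 20 a_5 - 9 a_3 = 0  ->  20 a_5 = 9 a_3 = -9  ->  a_5 = -9/20
  x^4: 30 a_6 - 12 a_4 = 0  ->  30 a_6 = 12 a_4 = 0  ->  a_6 = 0
Truncated series: y(x) = 1 - 2 x - x^3 - (9/20) x^5 + O(x^7).

a_0 = 1; a_1 = -2; a_2 = 0; a_3 = -1; a_4 = 0; a_5 = -9/20; a_6 = 0


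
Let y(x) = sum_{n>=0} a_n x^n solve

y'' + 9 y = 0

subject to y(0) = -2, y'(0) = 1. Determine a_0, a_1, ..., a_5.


Ansatz: y(x) = sum_{n>=0} a_n x^n, so y'(x) = sum_{n>=1} n a_n x^(n-1) and y''(x) = sum_{n>=2} n(n-1) a_n x^(n-2).
Substitute into P(x) y'' + Q(x) y' + R(x) y = 0 with P(x) = 1, Q(x) = 0, R(x) = 9, and match powers of x.
Initial conditions: a_0 = -2, a_1 = 1.
Setting the coefficient of each power of x to zero and solving order by order (substituting the coefficients already found):
  x^0: 2 a_2 + 9 a_0 = 0  ->  2 a_2 = -9 a_0 = 18  ->  a_2 = 9
  x^1: 6 a_3 + 9 a_1 = 0  ->  6 a_3 = -9 a_1 = -9  ->  a_3 = -3/2
  x^2: 12 a_4 + 9 a_2 = 0  ->  12 a_4 = -9 a_2 = -81  ->  a_4 = -27/4
  x^3: 20 a_5 + 9 a_3 = 0  ->  20 a_5 = -9 a_3 = 27/2  ->  a_5 = 27/40
Truncated series: y(x) = -2 + x + 9 x^2 - (3/2) x^3 - (27/4) x^4 + (27/40) x^5 + O(x^6).

a_0 = -2; a_1 = 1; a_2 = 9; a_3 = -3/2; a_4 = -27/4; a_5 = 27/40


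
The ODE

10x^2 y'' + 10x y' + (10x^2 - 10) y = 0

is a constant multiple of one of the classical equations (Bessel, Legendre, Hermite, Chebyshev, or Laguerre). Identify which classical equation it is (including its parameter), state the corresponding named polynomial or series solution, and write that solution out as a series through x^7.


All three coefficients share the factor 10; dividing through by 10 gives  x^2 y'' + x y' + (x^2 - 1) y = 0.
This matches the Bessel equation x^2 y'' + x y' + (x^2 - nu^2) y = 0 with nu^2 = 1, so nu = 1; the solution bounded at x = 0 is J_1(x).
Frobenius at x = 0: indicial roots ±nu; for r = nu the recurrence k(k + 2nu) c_k = -c_{k-2} gives the standard series J_nu(x) = sum_{k>=0} (-1)^k / (k! (k+nu)!) (x/2)^(2k+nu). Evaluate the first 4 terms:
  k = 0: (-1)^0 / (0! * 1! * 2^1) x^1 = 1/(1*1*2) x^1 = (1/2) x^1
  k = 1: (-1)^1 / (1! * 2! * 2^3) x^3 = -1/(1*2*8) x^3 = (-1/16) x^3
  k = 2: (-1)^2 / (2! * 3! * 2^5) x^5 = 1/(2*6*32) x^5 = (1/384) x^5
  k = 3: (-1)^3 / (3! * 4! * 2^7) x^7 = -1/(6*24*128) x^7 = (-1/18432) x^7
Hence J_1(x) = -x^7/18432 + x^5/384 - x^3/16 + x/2 + ....

J_1(x); series = -x^7/18432 + x^5/384 - x^3/16 + x/2


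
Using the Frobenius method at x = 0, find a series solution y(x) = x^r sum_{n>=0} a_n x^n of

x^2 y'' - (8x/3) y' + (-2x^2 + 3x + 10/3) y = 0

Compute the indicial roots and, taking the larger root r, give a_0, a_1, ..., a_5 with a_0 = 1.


Write in Frobenius form y'' + (p(x)/x) y' + (q(x)/x^2) y = 0:
  p(x) = -8/3,  q(x) = -2x^2 + 3x + 10/3.
Indicial equation: r(r-1) + (-8/3) r + (10/3) = 0 -> roots r_1 = 2, r_2 = 5/3.
Take r = r_1 = 2. Let y(x) = x^r sum_{n>=0} a_n x^n with a_0 = 1.
Substitute y = x^r sum a_n x^n and match x^{r+n}. The recurrence is
  D(n) a_n + 3 a_{n-1} - 2 a_{n-2} = 0,  where D(n) = (r+n)(r+n-1) + (-8/3)(r+n) + (10/3).
  a_n = [-3 a_{n-1} + 2 a_{n-2}] / D(n).
Since the indicial polynomial factors as (r - r_1)(r - r_2), D(n) = (r_1 + n - r_1)(r_1 + n - r_2) = n(n + 1/3).
Evaluating step by step (a_0 = 1):
  n = 1: D(1) = 1(1 + 1/3) = 4/3; numerator = -3(1) = -3; a_1 = (-3)/(4/3) = -9/4
  n = 2: D(2) = 2(2 + 1/3) = 14/3; numerator = -3(-9/4) + 2(1) = 35/4; a_2 = (35/4)/(14/3) = 15/8
  n = 3: D(3) = 3(3 + 1/3) = 10; numerator = -3(15/8) + 2(-9/4) = -81/8; a_3 = (-81/8)/(10) = -81/80
  n = 4: D(4) = 4(4 + 1/3) = 52/3; numerator = -3(-81/80) + 2(15/8) = 543/80; a_4 = (543/80)/(52/3) = 1629/4160
  n = 5: D(5) = 5(5 + 1/3) = 80/3; numerator = -3(1629/4160) + 2(-81/80) = -13311/4160; a_5 = (-13311/4160)/(80/3) = -39933/332800

r = 2; a_0 = 1; a_1 = -9/4; a_2 = 15/8; a_3 = -81/80; a_4 = 1629/4160; a_5 = -39933/332800


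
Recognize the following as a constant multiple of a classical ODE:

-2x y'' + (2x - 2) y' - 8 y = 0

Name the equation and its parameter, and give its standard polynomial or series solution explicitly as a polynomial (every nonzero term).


All three coefficients share the factor -2; dividing through by -2 gives  x y'' + (1 - x) y' + 4 y = 0.
This matches the Laguerre equation x y'' + (1 - x) y' + n y = 0 with n = 4; the polynomial solution is L_4(x).
With y = sum_k a_k x^k, matching x^k gives (k+1)k a_{k+1} + (k+1) a_{k+1} - k a_k + n a_k = 0, i.e. (k+1)^2 a_{k+1} = (k - n) a_k = (k - 4) a_k. The right side vanishes at k = 4, so the series terminates at degree 4.
Standard normalization L_n(0) = 1 gives a_0 = 1. Work upward with a_{k+1} = (k - 4) a_k / (k+1)^2:
  a_1 = (0 - 4)(1) / 1^2 = -4/1 = -4
  a_2 = (1 - 4)(-4) / 2^2 = 12/4 = 3
  a_3 = (2 - 4)(3) / 3^2 = -6/9 = -2/3
  a_4 = (3 - 4)(-2/3) / 4^2 = (2/3)/16 = 1/24
Hence L_4(x) = x^4/24 - 2 x^3/3 + 3 x^2 - 4 x + 1.

L_4(x); series = x^4/24 - 2 x^3/3 + 3 x^2 - 4 x + 1


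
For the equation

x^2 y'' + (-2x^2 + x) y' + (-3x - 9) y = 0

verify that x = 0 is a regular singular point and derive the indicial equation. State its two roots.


Divide by x^2 to reach normal form y'' + P_1(x) y' + P_2(x) y = 0 with P_1(x) = -2 + 1/x and P_2(x) = -3/x - 9/x^2.
x = 0 is a singular point because the y'-coefficient -2 + 1/x has a pole at x = 0 and the y-coefficient -3/x - 9/x^2 has a pole at x = 0.
It is a regular singular point because x P_1(x) = p(x) = 1 - 2x and x^2 P_2(x) = q(x) = -3x - 9 are polynomials, hence analytic at x = 0.
p(0) = 1,  q(0) = -9.
Indicial equation: r(r-1) + p(0) r + q(0) = 0, i.e. r^2 + (p(0) - 1) r + q(0) = 0, i.e. r^2 - 9 = 0.
Discriminant: (0)^2 - 4(-9) = 36, so r = (0 ± 6)/2.
Solving: r_1 = 3, r_2 = -3.

indicial: r^2 - 9 = 0; roots r_1 = 3, r_2 = -3


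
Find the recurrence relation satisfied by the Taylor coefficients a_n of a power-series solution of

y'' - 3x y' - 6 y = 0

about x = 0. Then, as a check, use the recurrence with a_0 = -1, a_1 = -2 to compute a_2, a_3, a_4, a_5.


Substitute y = sum_n a_n x^n.
y''(x) has coefficient (n+2)(n+1) a_{n+2} at x^n;
-3 x y'(x) has coefficient -3 n a_n at x^n (shift);
-6 y(x) has coefficient -6 a_n at x^n.
Matching x^n: (n+2)(n+1) a_{n+2} + (-3n - 6) a_n = 0.
Thus a_{n+2} = (3n + 6) / ((n+1)(n+2)) * a_n.

Check with a_0 = -1, a_1 = -2 (apply the recurrence for n = 0, 1, 2, 3): a_0 = -1, a_1 = -2, a_2 = -3, a_3 = -3, a_4 = -3, a_5 = -9/4.

a_(n+2) = (3n + 6) / ((n+1)(n+2)) * a_n; check: a_0 = -1, a_1 = -2, a_2 = -3, a_3 = -3, a_4 = -3, a_5 = -9/4


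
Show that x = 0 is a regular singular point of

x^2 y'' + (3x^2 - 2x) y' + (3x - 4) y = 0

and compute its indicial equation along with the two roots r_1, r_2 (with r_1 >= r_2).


Divide by x^2 to reach normal form y'' + P_1(x) y' + P_2(x) y = 0 with P_1(x) = 3 - 2/x and P_2(x) = 3/x - 4/x^2.
x = 0 is a singular point because the y'-coefficient 3 - 2/x has a pole at x = 0 and the y-coefficient 3/x - 4/x^2 has a pole at x = 0.
It is a regular singular point because x P_1(x) = p(x) = 3x - 2 and x^2 P_2(x) = q(x) = 3x - 4 are polynomials, hence analytic at x = 0.
p(0) = -2,  q(0) = -4.
Indicial equation: r(r-1) + p(0) r + q(0) = 0, i.e. r^2 + (p(0) - 1) r + q(0) = 0, i.e. r^2 - 3 r - 4 = 0.
Discriminant: (-3)^2 - 4(-4) = 25, so r = (3 ± 5)/2.
Solving: r_1 = 4, r_2 = -1.

indicial: r^2 - 3 r - 4 = 0; roots r_1 = 4, r_2 = -1


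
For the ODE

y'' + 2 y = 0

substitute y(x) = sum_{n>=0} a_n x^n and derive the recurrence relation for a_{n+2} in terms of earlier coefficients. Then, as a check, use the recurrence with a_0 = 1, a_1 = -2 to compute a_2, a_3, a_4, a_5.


Substitute y = sum_n a_n x^n into y'' + (const) y = 0.
y''(x) = sum_{n>=0} (n+2)(n+1) a_{n+2} x^n.
The ODE becomes sum_n [(n+2)(n+1) a_{n+2} + 2 a_n] x^n = 0.
Setting each coefficient to zero gives the recurrence:
  (n+2)(n+1) a_{n+2} + 2 a_n = 0,
  a_{n+2} = -2 / ((n+1)(n+2)) a_n.

Check with a_0 = 1, a_1 = -2 (apply the recurrence for n = 0, 1, 2, 3): a_0 = 1, a_1 = -2, a_2 = -1, a_3 = 2/3, a_4 = 1/6, a_5 = -1/15.

a_{n+2} = -2/((n+1)(n+2)) * a_n; check: a_0 = 1, a_1 = -2, a_2 = -1, a_3 = 2/3, a_4 = 1/6, a_5 = -1/15


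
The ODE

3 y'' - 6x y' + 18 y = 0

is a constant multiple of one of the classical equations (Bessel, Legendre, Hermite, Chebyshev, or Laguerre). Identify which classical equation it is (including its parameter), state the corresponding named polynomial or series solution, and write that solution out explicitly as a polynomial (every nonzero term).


All three coefficients share the factor 3; dividing through by 3 gives  y'' - 2x y' + 6 y = 0.
This matches the Hermite equation y'' - 2x y' + 2n y = 0 with 2n = 6, so n = 3; the polynomial solution is H_3(x).
With y = sum_k a_k x^k, matching x^k gives (k+2)(k+1) a_{k+2} = 2(k - n) a_k = 2(k - 3) a_k. The right side vanishes at k = 3, so the series with the parity of 3 terminates at degree 3.
Standard normalization: leading coefficient of H_n is 2^n, so a_3 = 2^3 = 8. Work downward with a_k = (k+1)(k+2) a_{k+2} / (2(k - n)):
  a_1 = (2)(3)(8) / (2(1 - 3)) = 48/(-4) = -12
Hence H_3(x) = 8 x^3 - 12 x.

H_3(x); series = 8 x^3 - 12 x


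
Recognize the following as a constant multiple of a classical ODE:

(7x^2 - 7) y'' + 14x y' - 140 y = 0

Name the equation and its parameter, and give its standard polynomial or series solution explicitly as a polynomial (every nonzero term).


All three coefficients share the factor -7; dividing through by -7 gives  (1 - x^2) y'' - 2x y' + 20 y = 0.
This matches the Legendre equation (1 - x^2) y'' - 2x y' + n(n+1) y = 0 (note the -2x y' term) with n(n+1) = 20, so n = 4; the polynomial solution is P_4(x).
With y = sum_k a_k x^k, matching x^k gives (k+2)(k+1) a_{k+2} = [k(k+1) - n(n+1)] a_k = (k - 4)(k + 5) a_k. The right side vanishes at k = 4, so the series with the parity of 4 terminates at degree 4.
Standard normalization (P_n(1) = 1): leading coefficient (2n)!/(2^n (n!)^2) = 40320/(16*576) = 35/8, so a_4 = 35/8. Work downward with a_k = (k+1)(k+2) a_{k+2} / ((k - 4)(k + 5)):
  a_2 = (3)(4)(35/8) / ((2 - 4)(2 + 5)) = (105/2)/(-14) = -15/4
  a_0 = (1)(2)(-15/4) / ((0 - 4)(0 + 5)) = (-15/2)/(-20) = 3/8
Hence P_4(x) = 35 x^4/8 - 15 x^2/4 + 3/8.

P_4(x); series = 35 x^4/8 - 15 x^2/4 + 3/8
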